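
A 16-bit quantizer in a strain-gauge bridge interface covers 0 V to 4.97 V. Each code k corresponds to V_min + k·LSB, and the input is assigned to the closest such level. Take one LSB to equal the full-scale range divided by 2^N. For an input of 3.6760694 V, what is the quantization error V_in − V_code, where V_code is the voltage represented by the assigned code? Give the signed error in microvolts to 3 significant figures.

−13.7 µV

Span = 4.97 V. LSB = 4.97 V / 2^16 ≈ 75.84 µV.
(V_in − V_min)/LSB = (3.6760694 − (0)) × 65536/4.97 = 48473.8198 → nearest code k = 48474.
Reconstructed level: 0 + 48474 × 4.97/65536 V = 3.6760830688 V.
Error = V_in − V_code = 3.6760694 − (3.6760830688) = −13.7 µV.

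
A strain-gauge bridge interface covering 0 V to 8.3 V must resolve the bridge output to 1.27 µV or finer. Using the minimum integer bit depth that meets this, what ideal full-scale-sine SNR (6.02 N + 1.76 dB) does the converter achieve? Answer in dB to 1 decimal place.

Full-scale range = 8.3 V.
Need 2^N ≥ 8.3 V / 1.27 µV = 6.535e6 → N_min = 23.
6.02(23) + 1.76 = 140.22 dB.

140.2 dB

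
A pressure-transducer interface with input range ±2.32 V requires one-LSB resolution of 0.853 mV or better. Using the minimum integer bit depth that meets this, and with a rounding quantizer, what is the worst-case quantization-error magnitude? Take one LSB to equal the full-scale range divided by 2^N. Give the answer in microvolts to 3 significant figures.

283 µV

Full-scale range = 2.32 V − (-2.32 V) = 4.64 V.
Required number of levels: 4.64/0.853 mV = 5439.6; smallest N with 2^N ≥ that is 13.
Step size = 4.64/8192 V = 0.56641 mV.
Max error for round-to-nearest is LSB/2 = 283 µV.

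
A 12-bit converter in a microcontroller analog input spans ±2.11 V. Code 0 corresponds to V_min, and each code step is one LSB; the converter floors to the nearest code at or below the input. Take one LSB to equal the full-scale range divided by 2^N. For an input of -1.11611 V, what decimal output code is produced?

964

Span: 2.11 V − (-2.11 V) = 4.22 V. LSB = 4.22 V / 2^12 ≈ 1.030 mV.
code = ⌊(V_in − V_min)/LSB⌋ = ⌊(V_in − V_min) × 2^12 / range⌋
     = ⌊(-1.11611 − (-2.11)) × 4096 / 4.22⌋ = ⌊0.99389 × 4096/4.22⌋
     = ⌊964.686⌋ = 964.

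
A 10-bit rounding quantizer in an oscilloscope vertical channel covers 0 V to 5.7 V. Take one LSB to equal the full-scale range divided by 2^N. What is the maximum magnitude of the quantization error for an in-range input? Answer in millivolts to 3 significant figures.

2.78 mV

V_FS = 5.7 V.
One LSB is 5.7 V / 1024 = 5.5664 mV.
A rounding quantizer has |error| ≤ LSB/2 = 2.78 mV.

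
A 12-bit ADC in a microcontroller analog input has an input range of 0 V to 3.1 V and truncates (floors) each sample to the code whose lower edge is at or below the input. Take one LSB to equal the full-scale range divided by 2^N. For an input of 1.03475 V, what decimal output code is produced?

Span = 3.1 V. LSB = 3.1 V / 2^12 ≈ 0.7568 mV.
V_in − V_min = 1.03475 − (0) = 1.03475 V.
Divide by LSB: 1.03475 × 4096/3.1 = 1367.2052.
Truncating gives code 1367.

1367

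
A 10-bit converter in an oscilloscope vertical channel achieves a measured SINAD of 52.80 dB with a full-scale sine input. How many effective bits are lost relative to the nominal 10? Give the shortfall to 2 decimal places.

ENOB = (SINAD − 1.76)/6.02 = (52.80 − 1.76)/6.02 = 8.4784 bits.
Lost resolution: 10 − 8.4784 = 1.5216 bits.

1.52 bits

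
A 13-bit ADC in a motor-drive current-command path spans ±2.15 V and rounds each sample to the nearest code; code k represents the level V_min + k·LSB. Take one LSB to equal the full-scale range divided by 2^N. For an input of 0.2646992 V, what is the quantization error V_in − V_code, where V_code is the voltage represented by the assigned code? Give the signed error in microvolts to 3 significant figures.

+148 µV

Range = 2.15 − (-2.15) = 4.3 V. LSB = 4.3 V / 2^13 ≈ 0.5249 mV.
Position in LSBs: (0.2646992 − (-2.15)) × 8192/4.3 = 4600.2828; rounding gives k = 4600.
V_code = V_min + k × range/2^13 = -2.15 + 4600 × 4.3/8192 = 0.2645507813 V.
V_in − V_code = 0.2646992 − (0.2645507813) = +148 µV.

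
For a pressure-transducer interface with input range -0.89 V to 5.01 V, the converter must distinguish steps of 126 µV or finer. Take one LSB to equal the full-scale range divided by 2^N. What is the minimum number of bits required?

16 bits

The full-scale span is 5.01 − (-0.89) = 5.9 V.
Required number of levels: 5.9/126 µV = 46825; smallest N with 2^N ≥ that is 16.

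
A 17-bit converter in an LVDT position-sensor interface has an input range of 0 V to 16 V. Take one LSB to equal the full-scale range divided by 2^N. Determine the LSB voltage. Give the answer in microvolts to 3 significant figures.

122 µV

Full-scale range = 16 V.
2^17 = 131072 levels.
LSB = 16 V ÷ 2^17 = 16/131072 V = 122 µV.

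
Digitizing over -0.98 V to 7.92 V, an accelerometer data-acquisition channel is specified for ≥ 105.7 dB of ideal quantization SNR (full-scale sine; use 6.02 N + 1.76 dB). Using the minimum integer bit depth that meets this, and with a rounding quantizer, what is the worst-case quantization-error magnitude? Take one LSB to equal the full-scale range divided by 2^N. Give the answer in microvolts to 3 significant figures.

Full-scale range = 7.92 V − (-0.98 V) = 8.9 V.
N ≥ (105.7 − 1.76)/6.02 = 17.266 → N_min = 18.
LSB = 8.9 V / 2^18 = 33.951 µV.
|e|_max = LSB/2 = 17.0 µV.

17.0 µV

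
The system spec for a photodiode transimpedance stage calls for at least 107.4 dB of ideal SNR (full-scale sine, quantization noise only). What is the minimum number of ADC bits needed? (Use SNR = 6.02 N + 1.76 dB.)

18 bits

6.02 N + 1.76 ≥ 107.4 gives N ≥ 17.548, so the minimum integer is 18.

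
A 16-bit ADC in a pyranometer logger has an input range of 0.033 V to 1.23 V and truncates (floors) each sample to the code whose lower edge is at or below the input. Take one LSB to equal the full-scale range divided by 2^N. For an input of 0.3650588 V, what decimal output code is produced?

Full-scale range = 1.23 V − (0.033 V) = 1.197 V. LSB = 1.197 V / 2^16 ≈ 18.26 µV.
code = ⌊(V_in − V_min)/LSB⌋ = ⌊(V_in − V_min) × 2^16 / range⌋
     = ⌊(0.3650588 − (0.033)) × 65536 / 1.197⌋ = ⌊0.3320588 × 65536/1.197⌋
     = ⌊18180.289⌋ = 18180.

18180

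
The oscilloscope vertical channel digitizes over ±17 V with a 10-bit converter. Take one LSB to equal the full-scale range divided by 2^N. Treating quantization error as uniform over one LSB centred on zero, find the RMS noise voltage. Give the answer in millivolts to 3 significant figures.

Full-scale range = 17 V − (-17 V) = 34 V.
LSB = 34 V ÷ 2^10 = 34/1024 V = 33.203 mV.
For a uniform distribution on [−LSB/2, +LSB/2], V_rms = LSB/√12 = 33.203 mV/3.4641 = 9.58 mV.

9.58 mV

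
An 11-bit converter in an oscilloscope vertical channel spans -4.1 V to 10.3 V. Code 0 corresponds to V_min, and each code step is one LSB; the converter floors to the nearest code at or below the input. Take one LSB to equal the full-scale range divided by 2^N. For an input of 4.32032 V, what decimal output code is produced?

1197

The full-scale span is 10.3 − (-4.1) = 14.4 V. LSB = 14.4 V / 2^11 ≈ 7.031 mV.
(V_in − V_min) × 2^11/range = (4.32032 − (-4.1)) × 2048/14.4 = 1197.557.
Floor → code = 1197.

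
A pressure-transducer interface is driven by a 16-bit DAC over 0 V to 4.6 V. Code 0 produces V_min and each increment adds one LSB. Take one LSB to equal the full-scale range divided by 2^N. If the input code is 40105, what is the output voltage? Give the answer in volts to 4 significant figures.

2.815 V

Span = 4.6 V. LSB = 4.6 V / 2^16.
Output = V_min + (40105/65536) × range = 0 + 0.611954 × 4.6 V
      = 0 V + 2.81499 V = 2.81499 V.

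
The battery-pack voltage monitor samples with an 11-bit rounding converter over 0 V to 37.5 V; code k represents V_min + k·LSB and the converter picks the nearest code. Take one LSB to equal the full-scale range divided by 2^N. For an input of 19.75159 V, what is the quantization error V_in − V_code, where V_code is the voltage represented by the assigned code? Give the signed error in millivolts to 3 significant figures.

Span = 37.5 V. LSB = 37.5 V / 2^11 ≈ 18.31 mV.
(V_in − V_min)/LSB = (19.75159 − (0)) × 2048/37.5 = 1078.7002 → nearest code k = 1079.
Reconstructed level: 0 + 1079 × 37.5/2048 V = 19.75708008 V.
Error = V_in − V_code = 19.75159 − (19.75708008) = −5.49 mV.

−5.49 mV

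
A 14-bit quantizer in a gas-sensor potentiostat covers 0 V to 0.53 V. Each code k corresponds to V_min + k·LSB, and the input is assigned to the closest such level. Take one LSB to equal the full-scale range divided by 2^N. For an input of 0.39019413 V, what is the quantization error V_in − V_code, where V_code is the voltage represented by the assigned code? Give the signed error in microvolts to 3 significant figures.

+4.92 µV

Full-scale range = 0.53 V. LSB = 0.53 V / 2^14 ≈ 32.35 µV.
(0.39019413 − (0)) / LSB = 0.39019413 × 16384/0.53 = 12062.1521. Nearest integer: k = 12062.
Reconstructed level: 0 + 12062 × 0.53/16384 V = 0.39018920898 V.
Error = V_in − V_code = 0.39019413 − (0.39018920898) = +4.92 µV.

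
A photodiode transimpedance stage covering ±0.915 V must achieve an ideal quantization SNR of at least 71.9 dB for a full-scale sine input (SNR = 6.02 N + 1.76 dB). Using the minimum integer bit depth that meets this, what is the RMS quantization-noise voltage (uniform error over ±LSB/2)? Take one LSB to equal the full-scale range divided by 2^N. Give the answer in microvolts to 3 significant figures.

129 µV

The full-scale span is 0.915 − (-0.915) = 1.83 V.
Solving 6.02 N ≥ 71.9 − 1.76: N ≥ 11.651. Round up → N = 12.
Step size = 1.83/4096 V = 446.78 µV.
RMS noise = LSB/√12 = 129 µV.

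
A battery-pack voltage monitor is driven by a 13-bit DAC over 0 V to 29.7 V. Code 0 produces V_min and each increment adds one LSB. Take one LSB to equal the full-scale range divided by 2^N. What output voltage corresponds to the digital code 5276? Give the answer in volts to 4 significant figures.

Span = 29.7 V. LSB = 29.7 V / 2^13.
V_out = 0 + 5276 × (29.7/8192) V
      = 0 + 19.1281 = 19.1281 V.

19.13 V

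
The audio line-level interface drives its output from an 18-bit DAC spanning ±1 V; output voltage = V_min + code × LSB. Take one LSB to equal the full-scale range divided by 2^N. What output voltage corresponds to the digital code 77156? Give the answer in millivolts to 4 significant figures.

-411.3 mV

Full-scale range = 1 V − (-1 V) = 2 V. LSB = 2 V / 2^18.
V_out = V_min + code × LSB = -1 V + 77156 × 2 V / 262144
      = -1 V + 0.588654 V = -0.411346 V.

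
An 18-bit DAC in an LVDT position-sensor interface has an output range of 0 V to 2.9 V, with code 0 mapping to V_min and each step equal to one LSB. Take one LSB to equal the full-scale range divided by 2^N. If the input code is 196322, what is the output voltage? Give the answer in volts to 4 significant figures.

2.172 V

Span = 2.9 V. LSB = 2.9 V / 2^18.
Output = V_min + (196322/262144) × range = 0 + 0.748909 × 2.9 V
      = 0 V + 2.17184 V = 2.17184 V.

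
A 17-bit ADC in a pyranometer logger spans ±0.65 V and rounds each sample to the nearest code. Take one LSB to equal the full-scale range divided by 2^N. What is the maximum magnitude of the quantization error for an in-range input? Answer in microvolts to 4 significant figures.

4.959 µV

Full-scale range = 0.65 V − (-0.65 V) = 1.3 V.
LSB = 1.3 V / 2^17 = 9.91821 µV.
Worst-case error for round-to-nearest is half an LSB: 4.959 µV.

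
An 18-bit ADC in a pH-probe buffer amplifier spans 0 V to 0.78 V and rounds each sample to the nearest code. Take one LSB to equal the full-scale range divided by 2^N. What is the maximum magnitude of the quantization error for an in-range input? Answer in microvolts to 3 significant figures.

1.49 µV

V_FS = 0.78 V.
LSB = 0.78 V ÷ 2^18 = 0.78/262144 V = 2.9755 µV.
A rounding quantizer has |error| ≤ LSB/2 = 1.49 µV.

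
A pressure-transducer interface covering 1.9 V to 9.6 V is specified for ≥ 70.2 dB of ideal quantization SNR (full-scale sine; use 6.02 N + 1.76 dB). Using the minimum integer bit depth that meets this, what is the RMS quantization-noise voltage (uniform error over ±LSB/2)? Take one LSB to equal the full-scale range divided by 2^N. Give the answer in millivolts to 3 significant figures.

0.543 mV

Span: 9.6 V − (1.9 V) = 7.7 V.
Solving 6.02 N ≥ 70.2 − 1.76: N ≥ 11.369. Round up → N = 12.
LSB = 7.7 V ÷ 2^12 = 7.7/4096 V = 1.8799 mV.
σ_q = LSB/√12 = 1.8799 mV/3.4641 = 0.543 mV.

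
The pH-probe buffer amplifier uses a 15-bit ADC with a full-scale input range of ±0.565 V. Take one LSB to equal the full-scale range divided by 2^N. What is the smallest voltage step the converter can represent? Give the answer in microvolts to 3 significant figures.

34.5 µV

Full-scale range = 0.565 V − (-0.565 V) = 1.13 V.
2^15 = 32768 levels.
Step size = 1.13/32768 V = 34.5 µV.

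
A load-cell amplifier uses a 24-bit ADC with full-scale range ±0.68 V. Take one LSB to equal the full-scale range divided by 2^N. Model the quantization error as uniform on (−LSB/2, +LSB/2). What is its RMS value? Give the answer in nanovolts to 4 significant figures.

23.40 nV

Full-scale range = 0.68 V − (-0.68 V) = 1.36 V.
One LSB is 1.36 V / 16777216 = 81.0623 nV.
RMS of a uniform error over width LSB is LSB/√12 = 23.40 nV.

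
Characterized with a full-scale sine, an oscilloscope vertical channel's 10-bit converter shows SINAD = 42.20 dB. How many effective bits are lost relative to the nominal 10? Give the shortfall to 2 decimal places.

ENOB = (SINAD − 1.76)/6.02 = (42.20 − 1.76)/6.02 = 6.7176 bits.
Shortfall = 10 − 6.7176 = 3.2824 bits.

3.28 bits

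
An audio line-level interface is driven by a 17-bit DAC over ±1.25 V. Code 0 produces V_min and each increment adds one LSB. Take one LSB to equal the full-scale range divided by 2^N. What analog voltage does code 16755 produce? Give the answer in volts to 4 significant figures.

Full-scale range = 1.25 V − (-1.25 V) = 2.5 V. LSB = 2.5 V / 2^17.
V_out = -1.25 + 16755 × (2.5/131072) V
      = -1.25 V + 0.319576 V = -0.930424 V.

-0.9304 V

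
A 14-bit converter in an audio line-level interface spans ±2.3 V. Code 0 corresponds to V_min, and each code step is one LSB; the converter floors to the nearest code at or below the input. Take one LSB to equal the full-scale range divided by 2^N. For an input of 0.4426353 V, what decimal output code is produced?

Span: 2.3 V − (-2.3 V) = 4.6 V. LSB = 4.6 V / 2^14 ≈ 280.8 µV.
(V_in − V_min) × 2^14/range = (0.4426353 − (-2.3)) × 16384/4.6 = 9768.551.
Floor → code = 9768.

9768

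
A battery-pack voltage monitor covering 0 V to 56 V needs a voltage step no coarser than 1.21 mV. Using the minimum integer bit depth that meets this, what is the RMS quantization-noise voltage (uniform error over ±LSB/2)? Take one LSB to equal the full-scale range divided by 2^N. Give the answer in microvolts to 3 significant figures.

247 µV

Full-scale range = 56 V.
Need 2^N ≥ 56 V / 1.21 mV = 46280 → N_min = 16.
One LSB is 56 V / 65536 = 0.85449 mV.
V_rms = LSB/√12 = 247 µV.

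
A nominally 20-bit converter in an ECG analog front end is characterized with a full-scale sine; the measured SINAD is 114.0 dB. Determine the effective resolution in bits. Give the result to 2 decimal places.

(114.0 − 1.76) / 6.02 = 112.24/6.02 = 18.6445 effective bits.

18.64 bits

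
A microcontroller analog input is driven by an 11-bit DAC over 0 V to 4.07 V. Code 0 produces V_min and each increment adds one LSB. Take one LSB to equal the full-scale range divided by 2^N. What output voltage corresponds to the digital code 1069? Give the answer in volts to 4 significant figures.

Range is 4.07 V. LSB = 4.07 V / 2^11.
V_out = 0 + 1069 × (4.07/2048) V
      = 0 V + 2.12443 V = 2.12443 V.

2.124 V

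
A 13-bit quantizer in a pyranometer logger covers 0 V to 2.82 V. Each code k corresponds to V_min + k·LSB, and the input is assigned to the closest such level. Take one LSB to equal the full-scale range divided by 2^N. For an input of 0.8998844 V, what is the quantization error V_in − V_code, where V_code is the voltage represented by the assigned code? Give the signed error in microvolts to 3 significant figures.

+45.5 µV

V_FS = 2.82 V. LSB = 2.82 V / 2^13 ≈ 344.2 µV.
(V_in − V_min)/LSB = (0.8998844 − (0)) × 8192/2.82 = 2614.1323 → nearest code k = 2614.
V_code = V_min + k × range/2^13 = 0 + 2614 × 2.82/8192 = 0.8998388672 V.
Error = V_in − V_code = 0.8998844 − (0.8998388672) = +45.5 µV.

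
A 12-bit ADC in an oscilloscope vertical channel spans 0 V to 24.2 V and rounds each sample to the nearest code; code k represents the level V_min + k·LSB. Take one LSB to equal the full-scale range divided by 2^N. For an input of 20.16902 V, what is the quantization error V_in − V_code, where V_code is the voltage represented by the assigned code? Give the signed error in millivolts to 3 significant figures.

Range is 24.2 V. LSB = 24.2 V / 2^12 ≈ 5.908 mV.
Position in LSBs: (20.16902 − (0)) × 4096/24.2 = 3413.7316; rounding gives k = 3414.
Reconstructed level: 0 + 3414 × 24.2/4096 V = 20.17060547 V.
Error = V_in − V_code = 20.16902 − (20.17060547) = −1.59 mV.

−1.59 mV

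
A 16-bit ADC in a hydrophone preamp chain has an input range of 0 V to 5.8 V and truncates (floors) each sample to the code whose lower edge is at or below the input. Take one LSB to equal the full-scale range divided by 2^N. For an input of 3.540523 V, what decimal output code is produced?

V_FS = 5.8 V. LSB = 5.8 V / 2^16 ≈ 88.50 µV.
V_in − V_min = 3.540523 − (0) = 3.540523 V.
Divide by LSB: 3.540523 × 65536/5.8 = 40005.4682.
Truncating gives code 40005.

40005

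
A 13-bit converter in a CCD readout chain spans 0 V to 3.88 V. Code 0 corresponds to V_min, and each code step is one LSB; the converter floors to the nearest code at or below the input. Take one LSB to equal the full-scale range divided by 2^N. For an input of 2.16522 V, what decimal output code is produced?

Full-scale range = 3.88 V. LSB = 3.88 V / 2^13 ≈ 473.6 µV.
(V_in − V_min) × 2^13/range = (2.16522 − (0)) × 8192/3.88 = 4571.516.
Floor → code = 4571.

4571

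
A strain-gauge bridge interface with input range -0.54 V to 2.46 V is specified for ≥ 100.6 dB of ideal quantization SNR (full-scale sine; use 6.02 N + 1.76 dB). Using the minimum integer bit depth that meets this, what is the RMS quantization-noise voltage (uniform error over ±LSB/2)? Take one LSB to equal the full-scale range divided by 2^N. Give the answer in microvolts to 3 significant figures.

6.61 µV

The full-scale span is 2.46 − (-0.54) = 3 V.
Solving 6.02 N ≥ 100.6 − 1.76: N ≥ 16.419. Round up → N = 17.
Step size = 3/131072 V = 22.888 µV.
V_rms = LSB/√12 = 6.61 µV.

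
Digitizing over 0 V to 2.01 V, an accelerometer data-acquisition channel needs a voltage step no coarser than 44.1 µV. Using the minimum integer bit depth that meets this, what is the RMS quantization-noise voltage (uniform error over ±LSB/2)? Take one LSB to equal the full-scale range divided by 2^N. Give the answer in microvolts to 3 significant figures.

8.85 µV

Full-scale range = 2.01 V.
Required number of levels: 2.01/44.1 µV = 45578; smallest N with 2^N ≥ that is 16.
LSB = 2.01 V / 2^16 = 30.670 µV.
V_rms = LSB/√12 = 8.85 µV.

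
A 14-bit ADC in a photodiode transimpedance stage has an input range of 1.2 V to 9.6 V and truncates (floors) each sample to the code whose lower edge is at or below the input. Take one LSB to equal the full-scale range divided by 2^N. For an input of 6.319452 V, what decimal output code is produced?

Full-scale range = 9.6 V − (1.2 V) = 8.4 V. LSB = 8.4 V / 2^14 ≈ 0.5127 mV.
code = ⌊(V_in − V_min)/LSB⌋ = ⌊(V_in − V_min) × 2^14 / range⌋
     = ⌊(6.319452 − (1.2)) × 16384 / 8.4⌋ = ⌊5.119452 × 16384/8.4⌋
     = ⌊9985.369⌋ = 9985.

9985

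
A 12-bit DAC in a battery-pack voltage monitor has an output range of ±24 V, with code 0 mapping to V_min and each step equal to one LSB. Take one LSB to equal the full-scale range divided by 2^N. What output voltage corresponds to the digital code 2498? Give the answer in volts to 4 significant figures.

Range = 24 − (-24) = 48 V. LSB = 48 V / 2^12.
V_out = -24 + 2498 × (48/4096) V
      = -24 V + 29.2734 V = 5.27344 V.

5.273 V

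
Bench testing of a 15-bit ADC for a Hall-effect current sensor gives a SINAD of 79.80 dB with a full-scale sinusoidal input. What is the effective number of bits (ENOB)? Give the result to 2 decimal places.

ENOB = (SINAD − 1.76) / 6.02 = (79.80 − 1.76) / 6.02 = 78.04 / 6.02 = 12.9635.

12.96 bits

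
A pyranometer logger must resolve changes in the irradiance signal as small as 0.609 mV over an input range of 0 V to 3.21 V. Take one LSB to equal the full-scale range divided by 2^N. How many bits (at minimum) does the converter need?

Range is 3.21 V.
3.21 V / 0.609 mV = 5271. Since 2^12 = 4096 and 2^13 = 8192, N = 13.

13 bits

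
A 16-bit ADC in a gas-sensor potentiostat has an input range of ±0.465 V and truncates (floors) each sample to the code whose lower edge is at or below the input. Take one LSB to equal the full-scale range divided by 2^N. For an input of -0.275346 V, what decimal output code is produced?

13364

The full-scale span is 0.465 − (-0.465) = 0.93 V. LSB = 0.93 V / 2^16 ≈ 14.19 µV.
code = ⌊(V_in − V_min)/LSB⌋ = ⌊(V_in − V_min) × 2^16 / range⌋
     = ⌊(-0.275346 − (-0.465)) × 65536 / 0.93⌋ = ⌊0.189654 × 65536/0.93⌋
     = ⌊13364.693⌋ = 13364.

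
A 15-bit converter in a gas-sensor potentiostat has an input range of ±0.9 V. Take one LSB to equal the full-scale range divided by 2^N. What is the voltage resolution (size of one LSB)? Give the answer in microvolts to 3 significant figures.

The full-scale span is 0.9 − (-0.9) = 1.8 V.
There are 2^15 = 32768 steps.
LSB = 1.8 V ÷ 2^15 = 1.8/32768 V = 54.9 µV.

54.9 µV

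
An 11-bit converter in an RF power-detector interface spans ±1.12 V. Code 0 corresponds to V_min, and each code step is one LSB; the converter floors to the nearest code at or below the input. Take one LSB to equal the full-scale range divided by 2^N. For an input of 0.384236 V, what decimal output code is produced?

1375

Span: 1.12 V − (-1.12 V) = 2.24 V. LSB = 2.24 V / 2^11 ≈ 1.094 mV.
V_in − V_min = 0.384236 − (-1.12) = 1.504236 V.
Divide by LSB: 1.504236 × 2048/2.24 = 1375.3015.
Truncating gives code 1375.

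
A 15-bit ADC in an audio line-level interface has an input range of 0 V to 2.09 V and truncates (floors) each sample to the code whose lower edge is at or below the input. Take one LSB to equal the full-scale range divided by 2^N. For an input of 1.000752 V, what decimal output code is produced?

15690

Full-scale range = 2.09 V. LSB = 2.09 V / 2^15 ≈ 63.78 µV.
V_in − V_min = 1.000752 − (0) = 1.000752 V.
Divide by LSB: 1.000752 × 32768/2.09 = 15690.2591.
Truncating gives code 15690.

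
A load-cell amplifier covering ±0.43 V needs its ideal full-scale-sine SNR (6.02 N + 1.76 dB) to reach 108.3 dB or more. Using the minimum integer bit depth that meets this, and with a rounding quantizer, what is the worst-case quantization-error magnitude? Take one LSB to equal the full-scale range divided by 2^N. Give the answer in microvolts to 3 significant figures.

Span: 0.43 V − (-0.43 V) = 0.86 V.
Required N = ⌈(108.3 − 1.76)/6.02⌉ = ⌈17.698⌉ = 18.
One LSB is 0.86 V / 262144 = 3.2806 µV.
Max error for round-to-nearest is LSB/2 = 1.64 µV.

1.64 µV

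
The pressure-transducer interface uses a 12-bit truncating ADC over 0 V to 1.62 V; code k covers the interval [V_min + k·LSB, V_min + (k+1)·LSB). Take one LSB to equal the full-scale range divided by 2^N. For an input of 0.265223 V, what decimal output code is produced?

Range is 1.62 V. LSB = 1.62 V / 2^12 ≈ 395.5 µV.
V_in − V_min = 0.265223 − (0) = 0.265223 V.
Divide by LSB: 0.265223 × 4096/1.62 = 670.5885.
Truncating gives code 670.

670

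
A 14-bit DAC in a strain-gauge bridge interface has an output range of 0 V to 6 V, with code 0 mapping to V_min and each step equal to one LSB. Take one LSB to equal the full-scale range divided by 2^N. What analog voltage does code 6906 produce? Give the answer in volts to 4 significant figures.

Span = 6 V. LSB = 6 V / 2^14.
Output = V_min + (6906/16384) × range = 0 + 0.421509 × 6 V
      = 0 V + 2.52905 V = 2.52905 V.

2.529 V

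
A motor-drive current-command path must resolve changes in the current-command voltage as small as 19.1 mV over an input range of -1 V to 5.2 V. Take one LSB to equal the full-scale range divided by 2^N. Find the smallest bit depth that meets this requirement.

9 bits

Span: 5.2 V − (-1 V) = 6.2 V.
6.2 V / 19.1 mV = 324.6. Since 2^8 = 256 and 2^9 = 512, N = 9.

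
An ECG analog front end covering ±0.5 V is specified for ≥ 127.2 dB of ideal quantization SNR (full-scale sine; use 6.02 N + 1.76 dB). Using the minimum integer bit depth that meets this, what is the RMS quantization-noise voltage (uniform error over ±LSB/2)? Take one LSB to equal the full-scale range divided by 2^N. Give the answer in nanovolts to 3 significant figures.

138 nV

Range = 0.5 − (-0.5) = 1 V.
Required N = ⌈(127.2 − 1.76)/6.02⌉ = ⌈20.837⌉ = 21.
LSB = 1 V / 2^21 = 476.84 nV.
σ_q = LSB/√12 = 476.84 nV/3.4641 = 138 nV.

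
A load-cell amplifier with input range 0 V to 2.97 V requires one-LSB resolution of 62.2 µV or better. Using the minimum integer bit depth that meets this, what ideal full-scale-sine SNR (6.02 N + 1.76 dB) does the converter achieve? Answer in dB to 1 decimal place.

98.1 dB

Full-scale range = 2.97 V.
Need 2^N ≥ 2.97 V / 62.2 µV = 47750 → N_min = 16.
SNR = 6.02 × 16 + 1.76 = 98.08 dB.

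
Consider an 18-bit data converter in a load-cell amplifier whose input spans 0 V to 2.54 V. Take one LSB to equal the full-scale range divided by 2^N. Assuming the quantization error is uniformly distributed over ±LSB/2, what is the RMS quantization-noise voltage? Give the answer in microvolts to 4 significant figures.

Full-scale range = 2.54 V.
LSB = 2.54 V ÷ 2^18 = 2.54/262144 V = 9.68933 µV.
V_rms = LSB/√12 = 9.68933 µV / √12 = 2.797 µV.

2.797 µV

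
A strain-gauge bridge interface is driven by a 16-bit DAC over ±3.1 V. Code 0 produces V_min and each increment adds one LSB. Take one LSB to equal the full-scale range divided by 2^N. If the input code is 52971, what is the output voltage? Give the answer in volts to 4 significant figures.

1.911 V

Span: 3.1 V − (-3.1 V) = 6.2 V. LSB = 6.2 V / 2^16.
V_out = -3.1 + 52971 × (6.2/65536) V
      = -3.1 V + 5.01129 V = 1.91129 V.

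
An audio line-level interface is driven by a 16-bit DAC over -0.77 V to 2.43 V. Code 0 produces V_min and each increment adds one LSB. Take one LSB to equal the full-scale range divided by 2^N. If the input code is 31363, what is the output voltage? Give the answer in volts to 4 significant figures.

0.7614 V

Range = 2.43 − (-0.77) = 3.2 V. LSB = 3.2 V / 2^16.
V_out = -0.77 + 31363 × (3.2/65536) V
      = -0.77 V + 1.53140 V = 0.761396 V.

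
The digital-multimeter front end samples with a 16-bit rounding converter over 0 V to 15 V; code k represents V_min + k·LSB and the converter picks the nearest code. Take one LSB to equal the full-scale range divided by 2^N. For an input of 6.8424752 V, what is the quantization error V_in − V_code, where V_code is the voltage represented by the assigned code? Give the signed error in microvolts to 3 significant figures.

+52.7 µV

Span = 15 V. LSB = 15 V / 2^16 ≈ 228.9 µV.
(6.8424752 − (0)) / LSB = 6.8424752 × 65536/15 = 29895.2303. Nearest integer: k = 29895.
V_code = 0 + (29895/65536) × 15 = 6.8424224854 V.
e = 6.8424752 − (6.8424224854) = +52.7 µV.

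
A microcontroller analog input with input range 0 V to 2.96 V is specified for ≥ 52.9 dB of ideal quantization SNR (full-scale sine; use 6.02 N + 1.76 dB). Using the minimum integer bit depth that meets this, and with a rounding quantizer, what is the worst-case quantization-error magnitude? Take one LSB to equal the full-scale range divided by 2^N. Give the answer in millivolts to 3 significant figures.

V_FS = 2.96 V.
N ≥ (52.9 − 1.76)/6.02 = 8.495 → N_min = 9.
Step size = 2.96/512 V = 5.7813 mV.
Half an LSB is 2.89 mV.

2.89 mV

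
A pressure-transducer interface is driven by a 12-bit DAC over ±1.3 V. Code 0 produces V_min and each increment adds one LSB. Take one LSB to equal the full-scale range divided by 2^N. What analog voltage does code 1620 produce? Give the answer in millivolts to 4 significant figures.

The full-scale span is 1.3 − (-1.3) = 2.6 V. LSB = 2.6 V / 2^12.
V_out = -1.3 + 1620 × (2.6/4096) V
      = -1.3 V + 1.02832 V = -0.271680 V.

-271.7 mV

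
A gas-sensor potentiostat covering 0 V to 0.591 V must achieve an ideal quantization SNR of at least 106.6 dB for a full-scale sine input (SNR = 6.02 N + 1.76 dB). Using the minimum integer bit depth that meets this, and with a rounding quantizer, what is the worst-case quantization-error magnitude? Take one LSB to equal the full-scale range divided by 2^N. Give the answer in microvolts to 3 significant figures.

1.13 µV

V_FS = 0.591 V.
6.02 N + 1.76 ≥ 106.6 gives N ≥ 17.415, so the minimum integer is 18.
LSB = 0.591 V / 2^18 = 2.2545 µV.
Max error for round-to-nearest is LSB/2 = 1.13 µV.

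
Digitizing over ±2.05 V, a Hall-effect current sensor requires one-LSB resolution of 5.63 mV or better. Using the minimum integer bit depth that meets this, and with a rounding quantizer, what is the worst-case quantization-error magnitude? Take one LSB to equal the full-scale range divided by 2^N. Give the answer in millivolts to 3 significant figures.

The full-scale span is 2.05 − (-2.05) = 4.1 V.
Need 2^N ≥ 4.1 V / 5.63 mV = 728.2 → N_min = 10.
LSB = 4.1 V ÷ 2^10 = 4.1/1024 V = 4.0039 mV.
Max error for round-to-nearest is LSB/2 = 2.00 mV.

2.00 mV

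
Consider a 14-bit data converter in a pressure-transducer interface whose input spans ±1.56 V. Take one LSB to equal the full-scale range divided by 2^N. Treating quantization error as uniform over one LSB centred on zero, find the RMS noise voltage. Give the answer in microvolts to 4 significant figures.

54.97 µV

Span: 1.56 V − (-1.56 V) = 3.12 V.
One LSB is 3.12 V / 16384 = 190.430 µV.
σ_q = LSB/√12 = 190.430 µV/3.4641 = 54.97 µV.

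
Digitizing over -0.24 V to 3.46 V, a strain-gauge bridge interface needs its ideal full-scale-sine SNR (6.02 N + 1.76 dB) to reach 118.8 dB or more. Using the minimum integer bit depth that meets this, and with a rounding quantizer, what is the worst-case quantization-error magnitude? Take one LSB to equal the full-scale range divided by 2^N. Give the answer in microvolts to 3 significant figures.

Span: 3.46 V − (-0.24 V) = 3.7 V.
N ≥ (118.8 − 1.76)/6.02 = 19.442 → N_min = 20.
LSB = 3.7 V ÷ 2^20 = 3.7/1048576 V = 3.5286 µV.
|e|_max = LSB/2 = 1.76 µV.

1.76 µV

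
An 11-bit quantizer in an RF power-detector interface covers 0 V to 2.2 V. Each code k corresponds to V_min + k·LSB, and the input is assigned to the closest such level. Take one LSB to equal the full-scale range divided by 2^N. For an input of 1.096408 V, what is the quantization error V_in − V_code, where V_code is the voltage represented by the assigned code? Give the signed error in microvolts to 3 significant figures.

−369 µV

Span = 2.2 V. LSB = 2.2 V / 2^11 ≈ 1.074 mV.
(V_in − V_min)/LSB = (1.096408 − (0)) × 2048/2.2 = 1020.6562 → nearest code k = 1021.
Reconstructed level: 0 + 1021 × 2.2/2048 V = 1.096777344 V.
Error = V_in − V_code = 1.096408 − (1.096777344) = −369 µV.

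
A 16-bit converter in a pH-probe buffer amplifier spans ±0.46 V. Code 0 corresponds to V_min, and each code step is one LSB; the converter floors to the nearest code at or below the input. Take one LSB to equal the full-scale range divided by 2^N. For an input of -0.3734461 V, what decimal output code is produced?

Span: 0.46 V − (-0.46 V) = 0.92 V. LSB = 0.92 V / 2^16 ≈ 14.04 µV.
(V_in − V_min) × 2^16/range = (-0.3734461 − (-0.46)) × 65536/0.92 = 6165.648.
Floor → code = 6165.

6165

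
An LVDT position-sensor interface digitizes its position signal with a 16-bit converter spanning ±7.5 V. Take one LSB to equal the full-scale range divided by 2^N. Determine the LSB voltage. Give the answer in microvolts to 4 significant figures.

The full-scale span is 7.5 − (-7.5) = 15 V.
There are 2^16 = 65536 steps.
LSB = 15 V / 2^16 = 228.9 µV.

228.9 µV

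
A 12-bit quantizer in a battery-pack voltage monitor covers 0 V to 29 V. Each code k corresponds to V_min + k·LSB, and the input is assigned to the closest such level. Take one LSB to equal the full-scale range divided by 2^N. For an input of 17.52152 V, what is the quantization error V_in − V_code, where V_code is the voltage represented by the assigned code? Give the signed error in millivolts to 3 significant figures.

Span = 29 V. LSB = 29 V / 2^12 ≈ 7.080 mV.
(17.52152 − (0)) / LSB = 17.52152 × 4096/29 = 2474.7637. Nearest integer: k = 2475.
V_code = 0 + (2475/4096) × 29 = 17.52319336 V.
Error = V_in − V_code = 17.52152 − (17.52319336) = −1.67 mV.

−1.67 mV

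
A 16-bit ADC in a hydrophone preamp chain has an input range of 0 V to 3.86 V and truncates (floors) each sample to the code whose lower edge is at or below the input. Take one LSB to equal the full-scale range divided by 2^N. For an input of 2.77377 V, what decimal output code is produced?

V_FS = 3.86 V. LSB = 3.86 V / 2^16 ≈ 58.90 µV.
code = ⌊(V_in − V_min)/LSB⌋ = ⌊(V_in − V_min) × 2^16 / range⌋
     = ⌊(2.77377 − (0)) × 65536 / 3.86⌋ = ⌊2.77377 × 65536/3.86⌋
     = ⌊47093.728⌋ = 47093.

47093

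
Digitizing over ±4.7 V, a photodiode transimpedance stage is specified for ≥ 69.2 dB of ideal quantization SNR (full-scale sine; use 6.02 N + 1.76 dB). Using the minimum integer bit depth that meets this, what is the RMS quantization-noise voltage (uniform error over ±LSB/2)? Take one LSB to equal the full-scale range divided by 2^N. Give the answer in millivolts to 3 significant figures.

Full-scale range = 4.7 V − (-4.7 V) = 9.4 V.
6.02 N + 1.76 ≥ 69.2 gives N ≥ 11.203, so the minimum integer is 12.
LSB = 9.4 V / 2^12 = 2.2949 mV.
σ_q = LSB/√12 = 2.2949 mV/3.4641 = 0.662 mV.

0.662 mV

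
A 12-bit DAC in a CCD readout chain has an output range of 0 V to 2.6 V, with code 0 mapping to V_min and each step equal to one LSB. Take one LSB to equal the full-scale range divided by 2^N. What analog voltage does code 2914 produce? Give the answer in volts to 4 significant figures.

V_FS = 2.6 V. LSB = 2.6 V / 2^12.
Output = V_min + (2914/4096) × range = 0 + 0.711426 × 2.6 V
      = 0 + 1.84971 = 1.84971 V.

1.850 V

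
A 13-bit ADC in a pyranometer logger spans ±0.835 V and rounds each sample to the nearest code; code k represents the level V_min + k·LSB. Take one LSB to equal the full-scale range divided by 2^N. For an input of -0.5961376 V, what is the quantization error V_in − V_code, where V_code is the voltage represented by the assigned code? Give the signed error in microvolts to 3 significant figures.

Full-scale range = 0.835 V − (-0.835 V) = 1.67 V. LSB = 1.67 V / 2^13 ≈ 203.9 µV.
Position in LSBs: (-0.5961376 − (-0.835)) × 8192/1.67 = 1171.7130; rounding gives k = 1172.
V_code = V_min + k × range/2^13 = -0.835 + 1172 × 1.67/8192 = -0.5960791016 V.
e = -0.5961376 − (-0.5960791016) = −58.5 µV.

−58.5 µV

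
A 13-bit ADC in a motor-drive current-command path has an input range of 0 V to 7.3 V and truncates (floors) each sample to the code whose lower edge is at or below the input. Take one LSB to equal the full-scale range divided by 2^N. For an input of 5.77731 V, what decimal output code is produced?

Full-scale range = 7.3 V. LSB = 7.3 V / 2^13 ≈ 0.8911 mV.
(V_in − V_min) × 2^13/range = (5.77731 − (0)) × 8192/7.3 = 6483.250.
Floor → code = 6483.

6483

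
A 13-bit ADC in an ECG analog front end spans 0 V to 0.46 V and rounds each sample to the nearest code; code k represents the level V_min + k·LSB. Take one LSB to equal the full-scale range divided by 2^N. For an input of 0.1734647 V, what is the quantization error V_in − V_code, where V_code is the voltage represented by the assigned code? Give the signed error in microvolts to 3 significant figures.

+10.1 µV

Range is 0.46 V. LSB = 0.46 V / 2^13 ≈ 56.15 µV.
(0.1734647 − (0)) / LSB = 0.1734647 × 8192/0.46 = 3089.1800. Nearest integer: k = 3089.
V_code = 0 + (3089/8192) × 0.46 = 0.1734545898 V.
Error = V_in − V_code = 0.1734647 − (0.1734545898) = +10.1 µV.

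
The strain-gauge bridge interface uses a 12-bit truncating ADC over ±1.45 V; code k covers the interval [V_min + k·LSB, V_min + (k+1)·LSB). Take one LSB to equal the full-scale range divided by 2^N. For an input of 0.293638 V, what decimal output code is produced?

2462

Full-scale range = 1.45 V − (-1.45 V) = 2.9 V. LSB = 2.9 V / 2^12 ≈ 0.7080 mV.
(V_in − V_min) × 2^12/range = (0.293638 − (-1.45)) × 4096/2.9 = 2462.738.
Floor → code = 2462.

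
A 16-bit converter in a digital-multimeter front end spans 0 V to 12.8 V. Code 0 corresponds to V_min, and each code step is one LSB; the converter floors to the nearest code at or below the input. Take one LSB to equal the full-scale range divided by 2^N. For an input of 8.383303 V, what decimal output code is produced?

42922

Span = 12.8 V. LSB = 12.8 V / 2^16 ≈ 195.3 µV.
V_in − V_min = 8.383303 − (0) = 8.383303 V.
Divide by LSB: 8.383303 × 65536/12.8 = 42922.5114.
Truncating gives code 42922.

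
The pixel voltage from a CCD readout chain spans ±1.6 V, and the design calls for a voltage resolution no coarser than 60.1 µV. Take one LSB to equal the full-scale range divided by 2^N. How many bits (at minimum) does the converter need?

16 bits

Full-scale range = 1.6 V − (-1.6 V) = 3.2 V.
3.2 V / 60.1 µV = 53240. Since 2^15 = 32768 and 2^16 = 65536, N = 16.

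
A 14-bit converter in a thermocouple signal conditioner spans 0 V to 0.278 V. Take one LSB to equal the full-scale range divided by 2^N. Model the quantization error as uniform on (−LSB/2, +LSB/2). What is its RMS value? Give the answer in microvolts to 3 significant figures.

4.90 µV

Span = 0.278 V.
Step size = 0.278/16384 V = 16.968 µV.
RMS of a uniform error over width LSB is LSB/√12 = 4.90 µV.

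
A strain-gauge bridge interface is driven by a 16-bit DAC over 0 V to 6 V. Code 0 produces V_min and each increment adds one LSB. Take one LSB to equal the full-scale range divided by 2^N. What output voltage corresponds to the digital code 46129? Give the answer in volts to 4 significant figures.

Full-scale range = 6 V. LSB = 6 V / 2^16.
V_out = V_min + code × LSB = 0 V + 46129 × 6 V / 65536
      = 0 + 4.22324 = 4.22324 V.

4.223 V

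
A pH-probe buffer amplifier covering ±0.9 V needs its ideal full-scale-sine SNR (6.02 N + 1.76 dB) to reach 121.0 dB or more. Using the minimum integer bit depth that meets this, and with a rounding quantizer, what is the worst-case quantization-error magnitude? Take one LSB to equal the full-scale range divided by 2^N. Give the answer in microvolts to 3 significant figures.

0.858 µV

Full-scale range = 0.9 V − (-0.9 V) = 1.8 V.
6.02 N + 1.76 ≥ 121.0 gives N ≥ 19.807, so the minimum integer is 20.
One LSB is 1.8 V / 1048576 = 1.7166 µV.
Half an LSB is 0.858 µV.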